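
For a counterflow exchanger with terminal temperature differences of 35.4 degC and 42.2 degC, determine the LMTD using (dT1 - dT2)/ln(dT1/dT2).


LMTD = (dT1 - dT2) / ln(dT1/dT2)
= (35.4 - 42.2) / ln(35.4 / 42.2) = -6.8 / -0.175708 = 38.70

38.70 degC


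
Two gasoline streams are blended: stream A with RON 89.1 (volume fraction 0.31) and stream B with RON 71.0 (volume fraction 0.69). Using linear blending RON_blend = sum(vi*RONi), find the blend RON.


Linear blending: RON_blend = sum(vi * RONi)
Contribution 1: 0.31 * 89.1 = 27.621
Contribution 2: 0.69 * 71.0 = 48.99
RON_blend = 27.621 + 48.99 = 76.611

76.611


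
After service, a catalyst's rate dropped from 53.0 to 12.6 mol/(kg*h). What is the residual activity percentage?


Activity (%) = (rate_used / rate_fresh) * 100
rate_used = 12.6, rate_fresh = 53.0
= (12.6 / 53.0) * 100
= 0.2377 * 100 = 23.77

23.77 %


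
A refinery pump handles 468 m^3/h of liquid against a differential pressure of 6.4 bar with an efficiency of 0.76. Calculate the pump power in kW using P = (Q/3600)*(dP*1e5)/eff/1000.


Q = 468 / 3600 = 0.13 m^3/s
P = 0.13 * (6.4 * 1e5) / 0.76 / 1000 = 109.5

109.5 kW


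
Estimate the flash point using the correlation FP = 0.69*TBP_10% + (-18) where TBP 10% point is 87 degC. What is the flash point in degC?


FP = 0.69 * 87 + (-18) = 42.03

42.03 degC


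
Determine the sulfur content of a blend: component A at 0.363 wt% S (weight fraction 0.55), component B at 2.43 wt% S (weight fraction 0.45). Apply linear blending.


Linear sulfur blending: S_blend = x1*S1 + x2*S2
Contribution 1: 0.55 * 0.363 = 0.19965 wt%
Contribution 2: 0.45 * 2.43 = 1.0935 wt%
S_blend = 0.19965 + 1.0935 = 1.29315

1.29315 wt%


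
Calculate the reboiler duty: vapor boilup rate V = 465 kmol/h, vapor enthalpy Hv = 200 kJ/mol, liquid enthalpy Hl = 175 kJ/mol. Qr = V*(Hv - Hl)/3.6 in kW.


Qr = 465 * (200 - 175) / 3.6 = 465 * 25 / 3.6 = 3229

3229 kW


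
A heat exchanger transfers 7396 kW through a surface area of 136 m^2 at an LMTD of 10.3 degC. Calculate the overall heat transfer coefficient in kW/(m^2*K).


From Q = U*A*LMTD, U = Q / (A * LMTD)
U = 7396 / (136 * 10.3) = 7396 / 1400.8 = 5.280

5.280 kW/(m^2*K)


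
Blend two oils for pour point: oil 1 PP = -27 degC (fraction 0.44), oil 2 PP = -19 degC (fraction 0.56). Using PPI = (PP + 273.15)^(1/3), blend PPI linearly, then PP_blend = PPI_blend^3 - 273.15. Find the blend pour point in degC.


PPI_1 = (-27 + 273.15)^(1/3) = 6.2671
PPI_2 = (-19 + 273.15)^(1/3) = 6.334272
PPI_blend = 0.44 * 6.2671 + 0.56 * 6.334272 = 6.304716
PP_blend = 6.304716^3 - 273.15 = 250.609 - 273.15 = -22.54

-22.54 degC


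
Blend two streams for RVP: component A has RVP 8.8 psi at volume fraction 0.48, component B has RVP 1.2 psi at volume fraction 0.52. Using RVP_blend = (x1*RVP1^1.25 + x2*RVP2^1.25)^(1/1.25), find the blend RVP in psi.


Chevron index: RVP_blend = (sum xi*RVPi^1.25)^(1/1.25)
RVP^1.25 terms: 0.48 * 8.8^1.25 + 0.52 * 1.2^1.25 = 7.92829
RVP_blend = 7.92829^(1/1.25) = 5.240

5.240 psi


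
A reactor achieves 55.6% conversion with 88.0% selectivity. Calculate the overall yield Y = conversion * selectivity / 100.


Overall yield = conversion (%) * selectivity (%) / 100
Conversion = 55.6%, Selectivity = 88.0%
Y = 55.6 * 88.0 / 100
= 48.928 %

48.928 %


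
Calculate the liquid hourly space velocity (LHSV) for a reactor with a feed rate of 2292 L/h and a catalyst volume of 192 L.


LHSV = volumetric feed rate / catalyst volume
= 2292 L/h / 192 L
= 11.94 h^-1

11.94 h^-1


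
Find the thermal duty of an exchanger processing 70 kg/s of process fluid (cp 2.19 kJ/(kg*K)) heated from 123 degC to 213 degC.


Q = m_dot * cp * delta_T
delta_T = 213 - 123 = 90 K
Q = 70 * 2.19 * 90
= 153.3 * 90
= 13797 kW

13797 kW


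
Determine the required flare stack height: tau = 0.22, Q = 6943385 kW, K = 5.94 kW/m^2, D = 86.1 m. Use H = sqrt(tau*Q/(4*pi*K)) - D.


tau*Q/(4*pi*K) = 0.22 * 6943385 / (4 * pi * 5.94) = 20464.3
sqrt(20464.3) = 143.053
H = 143.053 - 86.1 = 56.95

56.95 m


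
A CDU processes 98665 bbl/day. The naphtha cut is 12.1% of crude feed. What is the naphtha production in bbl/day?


Crude throughput = 98665 bbl/day
Fraction yield = 12.1%
yield = throughput * fraction / 100
yield = 98665 * 12.1 / 100 = 11938.465

11938.465 bbl/day


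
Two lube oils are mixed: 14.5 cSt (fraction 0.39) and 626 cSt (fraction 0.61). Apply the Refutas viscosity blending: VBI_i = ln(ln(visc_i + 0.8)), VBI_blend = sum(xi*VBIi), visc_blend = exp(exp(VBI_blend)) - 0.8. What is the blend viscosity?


Refutas method: VBN_i = 14.534*ln(ln(visc_i + 0.8)) + 10.975, blended linearly by mass fraction; since VBN is linear in VBI_i = ln(ln(visc_i + 0.8)) and the fractions sum to 1, blend VBI directly: visc = exp(exp(VBI_blend)) - 0.8
VBI_1 = ln(ln(14.5 + 0.8)) = 1.00351
VBI_2 = ln(ln(626 + 0.8)) = 1.86263
VBI_blend = 0.39 * 1.00351 + 0.61 * 1.86263 = 1.52757
visc_blend = exp(exp(1.52757)) - 0.8 = 99.38

99.38 cSt


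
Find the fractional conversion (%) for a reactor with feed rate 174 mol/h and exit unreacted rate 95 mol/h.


X = (F_in - F_out) / F_in * 100
Moles reacted = 174 - 95 = 79
X = 79 / 174 * 100
= 0.4540 * 100
= 45.40 %

45.40 %


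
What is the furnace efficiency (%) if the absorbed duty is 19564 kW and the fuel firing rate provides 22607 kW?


Furnace efficiency = Q_absorbed / Q_fuel * 100
= 19564 / 22607 * 100 = 86.54

86.54 %


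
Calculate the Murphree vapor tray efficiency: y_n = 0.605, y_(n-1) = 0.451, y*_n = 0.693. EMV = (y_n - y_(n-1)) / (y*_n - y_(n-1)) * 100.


Murphree vapor efficiency: EMV = (y_n - y_(n-1)) / (y*_n - y_(n-1)) * 100
EMV = (0.605 - 0.451) / (0.693 - 0.451) * 100 = 0.154 / 0.242 * 100 = 63.64

63.64 %


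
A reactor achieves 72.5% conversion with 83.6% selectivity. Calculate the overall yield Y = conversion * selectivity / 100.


Overall yield = conversion (%) * selectivity (%) / 100
Conversion = 72.5%, Selectivity = 83.6%
Y = 72.5 * 83.6 / 100
= 60.61 %

60.61 %


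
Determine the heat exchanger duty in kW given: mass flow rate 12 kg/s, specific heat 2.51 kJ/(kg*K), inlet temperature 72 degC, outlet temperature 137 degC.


Q = m_dot * cp * delta_T
delta_T = 137 - 72 = 65 K
Q = 12 * 2.51 * 65
= 30.12 * 65
= 1957.8 kW

1957.8 kW


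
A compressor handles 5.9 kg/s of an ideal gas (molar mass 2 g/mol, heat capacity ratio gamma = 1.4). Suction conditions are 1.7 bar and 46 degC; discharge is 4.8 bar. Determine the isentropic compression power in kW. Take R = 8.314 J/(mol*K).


Isentropic work: W = m*(gamma/(gamma-1))*(R*T1/MW)*((P2/P1)^((gamma-1)/gamma) - 1)
T1 = 46 + 273.15 = 319.15 K
Pressure ratio = 4.8 / 1.7 = 2.82353
Exponent = (1.4 - 1)/1.4 = 0.285714
(P2/P1)^exp - 1 = 2.82353^0.285714 - 1 = 0.345234
W = 5.9 * 1.4 / 0.4 * 8.314 * 319.15 / 2 * 0.345234 = 9458

9458 kW


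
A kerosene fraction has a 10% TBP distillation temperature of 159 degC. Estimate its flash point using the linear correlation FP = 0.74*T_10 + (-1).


FP = 0.74 * 159 + (-1) = 116.66

116.66 degC


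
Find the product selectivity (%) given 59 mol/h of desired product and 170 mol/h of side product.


Selectivity = desired / (desired + undesired) * 100
Total products = 59 + 170 = 229 mol/h
S = 59 / 229 * 100
= 0.2576 * 100
= 25.76 %

25.76 %


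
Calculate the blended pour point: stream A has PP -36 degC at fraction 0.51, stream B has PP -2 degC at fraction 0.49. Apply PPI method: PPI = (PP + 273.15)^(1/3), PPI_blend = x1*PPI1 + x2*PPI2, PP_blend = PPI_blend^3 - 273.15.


PPI_1 = (-36 + 273.15)^(1/3) = 6.189768
PPI_2 = (-2 + 273.15)^(1/3) = 6.472467
PPI_blend = 0.51 * 6.189768 + 0.49 * 6.472467 = 6.328291
PP_blend = 6.328291^3 - 273.15 = 253.4308 - 273.15 = -19.72

-19.72 degC


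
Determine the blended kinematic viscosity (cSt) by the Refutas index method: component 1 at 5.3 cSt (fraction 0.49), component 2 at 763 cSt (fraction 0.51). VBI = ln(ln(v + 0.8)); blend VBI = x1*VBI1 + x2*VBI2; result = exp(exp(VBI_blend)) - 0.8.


Refutas method: VBN_i = 14.534*ln(ln(visc_i + 0.8)) + 10.975, blended linearly by mass fraction; since VBN is linear in VBI_i = ln(ln(visc_i + 0.8)) and the fractions sum to 1, blend VBI directly: visc = exp(exp(VBI_blend)) - 0.8
VBI_1 = ln(ln(5.3 + 0.8)) = 0.592381
VBI_2 = ln(ln(763 + 0.8)) = 1.89286
VBI_blend = 0.49 * 0.592381 + 0.51 * 1.89286 = 1.25563
visc_blend = exp(exp(1.25563)) - 0.8 = 32.65

32.65 cSt


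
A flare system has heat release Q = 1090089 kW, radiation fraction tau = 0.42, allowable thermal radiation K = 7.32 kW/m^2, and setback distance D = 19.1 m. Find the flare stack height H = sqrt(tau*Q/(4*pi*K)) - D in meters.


tau*Q/(4*pi*K) = 0.42 * 1090089 / (4 * pi * 7.32) = 4977.26
sqrt(4977.26) = 70.5497
H = 70.5497 - 19.1 = 51.45

51.45 m


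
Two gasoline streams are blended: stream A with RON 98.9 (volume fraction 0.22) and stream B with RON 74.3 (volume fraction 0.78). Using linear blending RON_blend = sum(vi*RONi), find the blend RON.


Linear blending: RON_blend = sum(vi * RONi)
Contribution 1: 0.22 * 98.9 = 21.758
Contribution 2: 0.78 * 74.3 = 57.954
RON_blend = 21.758 + 57.954 = 79.712

79.712


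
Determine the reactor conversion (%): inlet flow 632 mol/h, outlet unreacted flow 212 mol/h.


X = (F_in - F_out) / F_in * 100
Moles reacted = 632 - 212 = 420
X = 420 / 632 * 100
= 0.6646 * 100
= 66.46 %

66.46 %


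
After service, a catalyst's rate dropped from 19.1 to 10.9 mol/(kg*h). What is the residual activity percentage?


Activity (%) = (rate_used / rate_fresh) * 100
rate_used = 10.9, rate_fresh = 19.1
= (10.9 / 19.1) * 100
= 0.5707 * 100 = 57.07

57.07 %


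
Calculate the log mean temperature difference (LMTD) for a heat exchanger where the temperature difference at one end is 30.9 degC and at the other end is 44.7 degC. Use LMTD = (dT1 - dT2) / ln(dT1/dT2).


LMTD = (dT1 - dT2) / ln(dT1/dT2)
= (30.9 - 44.7) / ln(30.9 / 44.7) = -13.8 / -0.369217 = 37.38

37.38 degC


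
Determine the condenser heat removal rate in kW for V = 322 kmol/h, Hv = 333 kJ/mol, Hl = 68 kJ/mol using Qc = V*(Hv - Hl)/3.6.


Qc = 322 * (333 - 68) / 3.6 = 322 * 265 / 3.6 = 23700

23700 kW


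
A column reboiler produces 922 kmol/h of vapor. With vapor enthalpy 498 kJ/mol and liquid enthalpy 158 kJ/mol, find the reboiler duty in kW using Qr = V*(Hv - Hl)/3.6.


Qr = 922 * (498 - 158) / 3.6 = 922 * 340 / 3.6 = 87080

87080 kW


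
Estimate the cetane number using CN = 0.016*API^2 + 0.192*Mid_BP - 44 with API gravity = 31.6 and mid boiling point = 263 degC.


CN = 0.016 * 31.6^2 + 0.192 * 263 - 44
CN = 15.97696 + 50.496 - 44 = 22.47296

22.47296


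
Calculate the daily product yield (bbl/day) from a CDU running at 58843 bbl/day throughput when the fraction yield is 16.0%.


Crude throughput = 58843 bbl/day
Fraction yield = 16.0%
yield = throughput * fraction / 100
yield = 58843 * 16.0 / 100 = 9414.88

9414.88 bbl/day


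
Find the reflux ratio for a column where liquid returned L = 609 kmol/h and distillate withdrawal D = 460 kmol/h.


Reflux ratio definition: R = L / D (liquid returned / distillate withdrawn)
L = 609 kmol/h, D = 460 kmol/h
R = 609 / 460 = 1.324

1.324


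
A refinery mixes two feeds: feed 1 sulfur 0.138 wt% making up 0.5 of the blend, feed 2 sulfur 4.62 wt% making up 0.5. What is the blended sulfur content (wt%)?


Linear sulfur blending: S_blend = x1*S1 + x2*S2
Contribution 1: 0.5 * 0.138 = 0.069 wt%
Contribution 2: 0.5 * 4.62 = 2.31 wt%
S_blend = 0.069 + 2.31 = 2.379

2.379 wt%


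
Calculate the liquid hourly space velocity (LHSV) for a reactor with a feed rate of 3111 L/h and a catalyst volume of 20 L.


LHSV = volumetric feed rate / catalyst volume
= 3111 L/h / 20 L
= 155.6 h^-1

155.6 h^-1


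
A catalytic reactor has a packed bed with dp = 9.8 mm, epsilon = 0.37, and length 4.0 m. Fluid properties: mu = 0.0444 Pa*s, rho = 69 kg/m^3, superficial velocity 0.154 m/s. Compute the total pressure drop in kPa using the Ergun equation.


dp = 9.8 mm = 0.0098 m
Viscous term = 150*0.0444*0.154*(1-0.37)^2 / (0.0098^2*0.37^3) = 83679.4
Inertial term = 1.75*69*0.154^2*(1-0.37) / (0.0098*0.37^3) = 3634.44
dP/L = 83679.4 + 3634.44 = 87313.8 Pa/m
dP = 87313.8 * 4.0 / 1000 = 349.3 kPa

349.3 kPa


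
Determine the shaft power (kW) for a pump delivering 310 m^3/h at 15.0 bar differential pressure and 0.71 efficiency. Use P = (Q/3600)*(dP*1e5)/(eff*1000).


Q = 310 / 3600 = 0.0861111 m^3/s
P = 0.0861111 * (15.0 * 1e5) / 0.71 / 1000 = 181.9

181.9 kW


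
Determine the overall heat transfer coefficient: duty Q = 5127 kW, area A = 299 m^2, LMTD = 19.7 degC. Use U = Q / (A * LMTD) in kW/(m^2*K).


From Q = U*A*LMTD, U = Q / (A * LMTD)
U = 5127 / (299 * 19.7) = 5127 / 5890.3 = 0.8704

0.8704 kW/(m^2*K)


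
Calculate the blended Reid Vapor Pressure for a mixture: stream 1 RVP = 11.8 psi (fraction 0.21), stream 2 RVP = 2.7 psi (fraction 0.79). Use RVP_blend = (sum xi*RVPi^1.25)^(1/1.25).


Chevron index: RVP_blend = (sum xi*RVPi^1.25)^(1/1.25)
RVP^1.25 terms: 0.21 * 11.8^1.25 + 0.79 * 2.7^1.25 = 7.32695
RVP_blend = 7.32695^(1/1.25) = 4.920

4.920 psi


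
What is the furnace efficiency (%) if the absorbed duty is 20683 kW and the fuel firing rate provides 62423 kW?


Furnace efficiency = Q_absorbed / Q_fuel * 100
= 20683 / 62423 * 100 = 33.13

33.13 %


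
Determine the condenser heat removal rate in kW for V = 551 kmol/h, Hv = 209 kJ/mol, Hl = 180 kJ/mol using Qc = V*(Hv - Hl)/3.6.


Qc = 551 * (209 - 180) / 3.6 = 551 * 29 / 3.6 = 4439

4439 kW


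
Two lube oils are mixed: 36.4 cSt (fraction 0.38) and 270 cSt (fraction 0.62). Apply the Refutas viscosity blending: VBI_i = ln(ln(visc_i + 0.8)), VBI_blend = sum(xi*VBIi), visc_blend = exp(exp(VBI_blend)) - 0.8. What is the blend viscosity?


Refutas method: VBN_i = 14.534*ln(ln(visc_i + 0.8)) + 10.975, blended linearly by mass fraction; since VBN is linear in VBI_i = ln(ln(visc_i + 0.8)) and the fractions sum to 1, blend VBI directly: visc = exp(exp(VBI_blend)) - 0.8
VBI_1 = ln(ln(36.4 + 0.8)) = 1.28545
VBI_2 = ln(ln(270 + 0.8)) = 1.72301
VBI_blend = 0.38 * 1.28545 + 0.62 * 1.72301 = 1.55674
visc_blend = exp(exp(1.55674)) - 0.8 = 114.0

114.0 cSt


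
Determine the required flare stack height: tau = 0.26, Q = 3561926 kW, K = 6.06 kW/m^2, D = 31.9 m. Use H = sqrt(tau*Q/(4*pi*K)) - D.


tau*Q/(4*pi*K) = 0.26 * 3561926 / (4 * pi * 6.06) = 12161.2
sqrt(12161.2) = 110.278
H = 110.278 - 31.9 = 78.38

78.38 m


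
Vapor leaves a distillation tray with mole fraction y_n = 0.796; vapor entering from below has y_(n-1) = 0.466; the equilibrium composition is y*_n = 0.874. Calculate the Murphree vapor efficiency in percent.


Murphree vapor efficiency: EMV = (y_n - y_(n-1)) / (y*_n - y_(n-1)) * 100
EMV = (0.796 - 0.466) / (0.874 - 0.466) * 100 = 0.33 / 0.408 * 100 = 80.88

80.88 %


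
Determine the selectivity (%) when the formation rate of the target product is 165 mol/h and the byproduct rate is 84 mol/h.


Selectivity = desired / (desired + undesired) * 100
Total products = 165 + 84 = 249 mol/h
S = 165 / 249 * 100
= 0.6627 * 100
= 66.27 %

66.27 %


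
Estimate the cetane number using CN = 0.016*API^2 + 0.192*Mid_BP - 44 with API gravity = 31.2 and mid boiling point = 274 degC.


CN = 0.016 * 31.2^2 + 0.192 * 274 - 44
CN = 15.57504 + 52.608 - 44 = 24.18304

24.18304


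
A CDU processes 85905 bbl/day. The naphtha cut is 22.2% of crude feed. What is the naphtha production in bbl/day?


Crude throughput = 85905 bbl/day
Fraction yield = 22.2%
yield = throughput * fraction / 100
yield = 85905 * 22.2 / 100 = 19070.91

19070.91 bbl/day


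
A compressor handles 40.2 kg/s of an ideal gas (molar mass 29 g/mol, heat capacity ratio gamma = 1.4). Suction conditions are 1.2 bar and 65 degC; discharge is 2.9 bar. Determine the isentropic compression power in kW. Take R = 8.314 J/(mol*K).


Isentropic work: W = m*(gamma/(gamma-1))*(R*T1/MW)*((P2/P1)^((gamma-1)/gamma) - 1)
T1 = 65 + 273.15 = 338.15 K
Pressure ratio = 2.9 / 1.2 = 2.41667
Exponent = (1.4 - 1)/1.4 = 0.285714
(P2/P1)^exp - 1 = 2.41667^0.285714 - 1 = 0.286739
W = 40.2 * 1.4 / 0.4 * 8.314 * 338.15 / 29 * 0.286739 = 3911

3911 kW


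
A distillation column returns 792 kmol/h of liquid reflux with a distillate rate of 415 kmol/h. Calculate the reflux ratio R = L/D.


Reflux ratio definition: R = L / D (liquid returned / distillate withdrawn)
L = 792 kmol/h, D = 415 kmol/h
R = 792 / 415 = 1.908

1.908


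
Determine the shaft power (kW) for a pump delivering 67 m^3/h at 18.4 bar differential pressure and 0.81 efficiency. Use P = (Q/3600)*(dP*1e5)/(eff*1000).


Q = 67 / 3600 = 0.0186111 m^3/s
P = 0.0186111 * (18.4 * 1e5) / 0.81 / 1000 = 42.28

42.28 kW


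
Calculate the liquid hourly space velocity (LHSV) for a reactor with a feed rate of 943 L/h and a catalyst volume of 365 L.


LHSV = volumetric feed rate / catalyst volume
= 943 L/h / 365 L
= 2.584 h^-1

2.584 h^-1


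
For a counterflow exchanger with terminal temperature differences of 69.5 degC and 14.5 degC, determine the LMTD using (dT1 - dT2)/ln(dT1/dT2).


LMTD = (dT1 - dT2) / ln(dT1/dT2)
= (69.5 - 14.5) / ln(69.5 / 14.5) = 55 / 1.56718 = 35.09

35.09 degC


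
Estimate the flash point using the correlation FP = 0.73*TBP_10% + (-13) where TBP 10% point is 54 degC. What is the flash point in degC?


FP = 0.73 * 54 + (-13) = 26.42

26.42 degC


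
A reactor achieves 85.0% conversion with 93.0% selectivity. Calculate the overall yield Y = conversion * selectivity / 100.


Overall yield = conversion (%) * selectivity (%) / 100
Conversion = 85.0%, Selectivity = 93.0%
Y = 85.0 * 93.0 / 100
= 79.05 %

79.05 %


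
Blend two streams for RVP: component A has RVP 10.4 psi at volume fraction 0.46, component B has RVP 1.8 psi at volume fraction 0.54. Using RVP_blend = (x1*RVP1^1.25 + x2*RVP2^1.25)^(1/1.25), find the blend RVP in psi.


Chevron index: RVP_blend = (sum xi*RVPi^1.25)^(1/1.25)
RVP^1.25 terms: 0.46 * 10.4^1.25 + 0.54 * 1.8^1.25 = 9.71697
RVP_blend = 9.71697^(1/1.25) = 6.166

6.166 psi


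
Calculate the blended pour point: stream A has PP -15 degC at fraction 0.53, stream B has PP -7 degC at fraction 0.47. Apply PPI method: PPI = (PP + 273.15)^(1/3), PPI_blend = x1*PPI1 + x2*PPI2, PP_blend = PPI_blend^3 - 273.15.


PPI_1 = (-15 + 273.15)^(1/3) = 6.36733
PPI_2 = (-7 + 273.15)^(1/3) = 6.432436
PPI_blend = 0.53 * 6.36733 + 0.47 * 6.432436 = 6.39793
PP_blend = 6.39793^3 - 273.15 = 261.8897 - 273.15 = -11.26

-11.26 degC


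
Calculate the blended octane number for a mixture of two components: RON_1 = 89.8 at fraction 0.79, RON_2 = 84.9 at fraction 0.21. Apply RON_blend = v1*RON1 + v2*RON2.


Linear blending: RON_blend = sum(vi * RONi)
Contribution 1: 0.79 * 89.8 = 70.942
Contribution 2: 0.21 * 84.9 = 17.829
RON_blend = 70.942 + 17.829 = 88.771

88.771


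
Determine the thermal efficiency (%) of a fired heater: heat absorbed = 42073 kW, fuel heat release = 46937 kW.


Furnace efficiency = Q_absorbed / Q_fuel * 100
= 42073 / 46937 * 100 = 89.64

89.64 %


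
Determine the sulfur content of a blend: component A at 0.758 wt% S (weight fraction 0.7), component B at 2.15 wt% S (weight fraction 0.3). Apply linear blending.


Linear sulfur blending: S_blend = x1*S1 + x2*S2
Contribution 1: 0.7 * 0.758 = 0.5306 wt%
Contribution 2: 0.3 * 2.15 = 0.645 wt%
S_blend = 0.5306 + 0.645 = 1.1756

1.1756 wt%


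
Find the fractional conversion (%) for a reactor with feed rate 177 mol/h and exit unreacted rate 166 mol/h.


X = (F_in - F_out) / F_in * 100
Moles reacted = 177 - 166 = 11
X = 11 / 177 * 100
= 0.06215 * 100
= 6.215 %

6.215 %


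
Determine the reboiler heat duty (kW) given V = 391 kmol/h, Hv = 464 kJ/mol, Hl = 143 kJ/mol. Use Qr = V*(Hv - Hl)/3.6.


Qr = 391 * (464 - 143) / 3.6 = 391 * 321 / 3.6 = 34860

34860 kW


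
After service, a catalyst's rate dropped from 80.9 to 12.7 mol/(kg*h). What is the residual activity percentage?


Activity (%) = (rate_used / rate_fresh) * 100
rate_used = 12.7, rate_fresh = 80.9
= (12.7 / 80.9) * 100
= 0.1570 * 100 = 15.70

15.70 %


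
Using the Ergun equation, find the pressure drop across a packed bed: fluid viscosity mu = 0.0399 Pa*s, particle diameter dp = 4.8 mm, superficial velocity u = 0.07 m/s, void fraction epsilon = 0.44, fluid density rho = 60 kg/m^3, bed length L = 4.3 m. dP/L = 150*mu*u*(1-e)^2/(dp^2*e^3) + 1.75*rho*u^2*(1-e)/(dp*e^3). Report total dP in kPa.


dp = 4.8 mm = 0.0048 m
Viscous term = 150*0.0399*0.07*(1-0.44)^2 / (0.0048^2*0.44^3) = 66941.9
Inertial term = 1.75*60*0.07^2*(1-0.44) / (0.0048*0.44^3) = 704.651
dP/L = 66941.9 + 704.651 = 67646.6 Pa/m
dP = 67646.6 * 4.3 / 1000 = 290.9 kPa

290.9 kPa


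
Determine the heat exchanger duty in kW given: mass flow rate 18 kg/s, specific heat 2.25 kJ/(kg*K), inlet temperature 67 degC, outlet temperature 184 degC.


Q = m_dot * cp * delta_T
delta_T = 184 - 67 = 117 K
Q = 18 * 2.25 * 117
= 40.5 * 117
= 4738.5 kW

4738.5 kW


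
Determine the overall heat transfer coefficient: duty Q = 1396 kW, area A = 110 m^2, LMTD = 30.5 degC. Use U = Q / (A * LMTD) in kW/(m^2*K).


From Q = U*A*LMTD, U = Q / (A * LMTD)
U = 1396 / (110 * 30.5) = 1396 / 3355 = 0.4161

0.4161 kW/(m^2*K)


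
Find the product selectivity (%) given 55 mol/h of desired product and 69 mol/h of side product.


Selectivity = desired / (desired + undesired) * 100
Total products = 55 + 69 = 124 mol/h
S = 55 / 124 * 100
= 0.4435 * 100
= 44.35 %

44.35 %


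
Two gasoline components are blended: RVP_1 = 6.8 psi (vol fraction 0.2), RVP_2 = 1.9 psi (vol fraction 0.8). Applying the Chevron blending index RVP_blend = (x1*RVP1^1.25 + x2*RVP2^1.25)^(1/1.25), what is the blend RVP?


Chevron index: RVP_blend = (sum xi*RVPi^1.25)^(1/1.25)
RVP^1.25 terms: 0.2 * 6.8^1.25 + 0.8 * 1.9^1.25 = 3.98073
RVP_blend = 3.98073^(1/1.25) = 3.020

3.020 psi


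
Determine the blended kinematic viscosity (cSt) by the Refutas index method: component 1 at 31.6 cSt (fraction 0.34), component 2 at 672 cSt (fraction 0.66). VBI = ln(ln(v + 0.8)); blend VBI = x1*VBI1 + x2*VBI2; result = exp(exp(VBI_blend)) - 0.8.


Refutas method: VBN_i = 14.534*ln(ln(visc_i + 0.8)) + 10.975, blended linearly by mass fraction; since VBN is linear in VBI_i = ln(ln(visc_i + 0.8)) and the fractions sum to 1, blend VBI directly: visc = exp(exp(VBI_blend)) - 0.8
VBI_1 = ln(ln(31.6 + 0.8)) = 1.2465
VBI_2 = ln(ln(672 + 0.8)) = 1.87356
VBI_blend = 0.34 * 1.2465 + 0.66 * 1.87356 = 1.66036
visc_blend = exp(exp(1.66036)) - 0.8 = 191.9

191.9 cSt


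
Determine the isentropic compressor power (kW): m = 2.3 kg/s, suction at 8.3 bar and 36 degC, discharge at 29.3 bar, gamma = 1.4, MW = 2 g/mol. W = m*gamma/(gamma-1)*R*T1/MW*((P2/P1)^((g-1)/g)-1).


Isentropic work: W = m*(gamma/(gamma-1))*(R*T1/MW)*((P2/P1)^((gamma-1)/gamma) - 1)
T1 = 36 + 273.15 = 309.15 K
Pressure ratio = 29.3 / 8.3 = 3.53012
Exponent = (1.4 - 1)/1.4 = 0.285714
(P2/P1)^exp - 1 = 3.53012^0.285714 - 1 = 0.433874
W = 2.3 * 1.4 / 0.4 * 8.314 * 309.15 / 2 * 0.433874 = 4489

4489 kW


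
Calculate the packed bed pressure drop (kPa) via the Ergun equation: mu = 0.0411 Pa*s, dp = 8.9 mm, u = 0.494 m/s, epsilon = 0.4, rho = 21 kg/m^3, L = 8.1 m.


dp = 8.9 mm = 0.0089 m
Viscous term = 150*0.0411*0.494*(1-0.4)^2 / (0.0089^2*0.4^3) = 216273
Inertial term = 1.75*21*0.494^2*(1-0.4) / (0.0089*0.4^3) = 9446.97
dP/L = 216273 + 9446.97 = 225720 Pa/m
dP = 225720 * 8.1 / 1000 = 1828 kPa

1828 kPa


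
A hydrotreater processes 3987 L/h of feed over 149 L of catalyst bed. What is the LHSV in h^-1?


LHSV = volumetric feed rate / catalyst volume
= 3987 L/h / 149 L
= 26.76 h^-1

26.76 h^-1


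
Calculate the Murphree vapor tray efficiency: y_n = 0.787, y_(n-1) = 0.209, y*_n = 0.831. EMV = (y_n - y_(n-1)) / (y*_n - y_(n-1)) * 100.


Murphree vapor efficiency: EMV = (y_n - y_(n-1)) / (y*_n - y_(n-1)) * 100
EMV = (0.787 - 0.209) / (0.831 - 0.209) * 100 = 0.578 / 0.622 * 100 = 92.93

92.93 %


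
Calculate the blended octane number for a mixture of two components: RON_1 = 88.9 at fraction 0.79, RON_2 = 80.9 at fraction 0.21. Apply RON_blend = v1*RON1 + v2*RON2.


Linear blending: RON_blend = sum(vi * RONi)
Contribution 1: 0.79 * 88.9 = 70.231
Contribution 2: 0.21 * 80.9 = 16.989
RON_blend = 70.231 + 16.989 = 87.22

87.22


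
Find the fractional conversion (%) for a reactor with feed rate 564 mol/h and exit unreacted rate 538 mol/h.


X = (F_in - F_out) / F_in * 100
Moles reacted = 564 - 538 = 26
X = 26 / 564 * 100
= 0.04610 * 100
= 4.610 %

4.610 %


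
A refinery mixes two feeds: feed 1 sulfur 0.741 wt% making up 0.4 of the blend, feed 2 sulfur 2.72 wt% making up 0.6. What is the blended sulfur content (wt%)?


Linear sulfur blending: S_blend = x1*S1 + x2*S2
Contribution 1: 0.4 * 0.741 = 0.2964 wt%
Contribution 2: 0.6 * 2.72 = 1.632 wt%
S_blend = 0.2964 + 1.632 = 1.9284

1.9284 wt%


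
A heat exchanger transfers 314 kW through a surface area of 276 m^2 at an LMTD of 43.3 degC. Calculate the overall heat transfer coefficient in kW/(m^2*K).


From Q = U*A*LMTD, U = Q / (A * LMTD)
U = 314 / (276 * 43.3) = 314 / 11950.8 = 0.02627

0.02627 kW/(m^2*K)


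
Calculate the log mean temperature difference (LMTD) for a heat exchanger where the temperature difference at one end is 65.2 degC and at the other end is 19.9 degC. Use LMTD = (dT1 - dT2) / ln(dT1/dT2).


LMTD = (dT1 - dT2) / ln(dT1/dT2)
= (65.2 - 19.9) / ln(65.2 / 19.9) = 45.3 / 1.18674 = 38.17

38.17 degC


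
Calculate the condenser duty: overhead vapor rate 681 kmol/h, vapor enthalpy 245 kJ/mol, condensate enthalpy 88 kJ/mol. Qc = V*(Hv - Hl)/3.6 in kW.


Qc = 681 * (245 - 88) / 3.6 = 681 * 157 / 3.6 = 29700

29700 kW


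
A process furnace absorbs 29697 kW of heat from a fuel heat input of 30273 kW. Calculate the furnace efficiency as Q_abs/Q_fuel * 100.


Furnace efficiency = Q_absorbed / Q_fuel * 100
= 29697 / 30273 * 100 = 98.10

98.10 %


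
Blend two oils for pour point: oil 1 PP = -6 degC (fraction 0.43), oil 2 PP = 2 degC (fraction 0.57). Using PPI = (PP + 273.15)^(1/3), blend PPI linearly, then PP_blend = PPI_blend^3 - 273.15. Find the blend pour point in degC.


PPI_1 = (-6 + 273.15)^(1/3) = 6.440482
PPI_2 = (2 + 273.15)^(1/3) = 6.504139
PPI_blend = 0.43 * 6.440482 + 0.57 * 6.504139 = 6.476766
PP_blend = 6.476766^3 - 273.15 = 271.6906 - 273.15 = -1.46

-1.46 degC


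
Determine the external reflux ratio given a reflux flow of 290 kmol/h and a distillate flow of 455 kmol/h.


Reflux ratio definition: R = L / D (liquid returned / distillate withdrawn)
L = 290 kmol/h, D = 455 kmol/h
R = 290 / 455 = 0.6374

0.6374


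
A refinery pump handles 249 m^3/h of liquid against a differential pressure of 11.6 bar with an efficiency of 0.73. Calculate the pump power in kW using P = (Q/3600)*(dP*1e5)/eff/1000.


Q = 249 / 3600 = 0.0691667 m^3/s
P = 0.0691667 * (11.6 * 1e5) / 0.73 / 1000 = 109.9

109.9 kW


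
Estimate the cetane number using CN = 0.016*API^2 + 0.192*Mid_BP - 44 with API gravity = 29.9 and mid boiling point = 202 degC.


CN = 0.016 * 29.9^2 + 0.192 * 202 - 44
CN = 14.30416 + 38.784 - 44 = 9.08816

9.08816


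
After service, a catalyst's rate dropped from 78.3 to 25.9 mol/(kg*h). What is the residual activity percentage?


Activity (%) = (rate_used / rate_fresh) * 100
rate_used = 25.9, rate_fresh = 78.3
= (25.9 / 78.3) * 100
= 0.3308 * 100 = 33.08

33.08 %


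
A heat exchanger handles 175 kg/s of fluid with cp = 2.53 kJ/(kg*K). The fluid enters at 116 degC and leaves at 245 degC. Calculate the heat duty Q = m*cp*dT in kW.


Q = m_dot * cp * delta_T
delta_T = 245 - 116 = 129 K
Q = 175 * 2.53 * 129
= 442.75 * 129
= 57114.75 kW

57114.75 kW


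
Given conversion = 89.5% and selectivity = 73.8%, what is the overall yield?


Overall yield = conversion (%) * selectivity (%) / 100
Conversion = 89.5%, Selectivity = 73.8%
Y = 89.5 * 73.8 / 100
= 66.051 %

66.051 %


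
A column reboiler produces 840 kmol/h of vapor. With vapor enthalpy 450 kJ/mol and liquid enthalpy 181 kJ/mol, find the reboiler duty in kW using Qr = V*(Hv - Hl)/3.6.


Qr = 840 * (450 - 181) / 3.6 = 840 * 269 / 3.6 = 62770

62770 kW


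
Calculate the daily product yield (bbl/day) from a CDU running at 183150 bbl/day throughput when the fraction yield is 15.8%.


Crude throughput = 183150 bbl/day
Fraction yield = 15.8%
yield = throughput * fraction / 100
yield = 183150 * 15.8 / 100 = 28937.7

28937.7 bbl/day


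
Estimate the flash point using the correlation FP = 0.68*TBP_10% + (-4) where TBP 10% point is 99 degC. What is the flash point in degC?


FP = 0.68 * 99 + (-4) = 63.32

63.32 degC


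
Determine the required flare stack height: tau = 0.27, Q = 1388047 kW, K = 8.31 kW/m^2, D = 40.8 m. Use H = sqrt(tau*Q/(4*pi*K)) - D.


tau*Q/(4*pi*K) = 0.27 * 1388047 / (4 * pi * 8.31) = 3588.86
sqrt(3588.86) = 59.9071
H = 59.9071 - 40.8 = 19.11

19.11 m


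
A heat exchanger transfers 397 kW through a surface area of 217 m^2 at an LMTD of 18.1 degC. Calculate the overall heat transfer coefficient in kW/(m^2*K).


From Q = U*A*LMTD, U = Q / (A * LMTD)
U = 397 / (217 * 18.1) = 397 / 3927.7 = 0.1011

0.1011 kW/(m^2*K)


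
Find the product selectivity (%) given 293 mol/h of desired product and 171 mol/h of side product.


Selectivity = desired / (desired + undesired) * 100
Total products = 293 + 171 = 464 mol/h
S = 293 / 464 * 100
= 0.6315 * 100
= 63.15 %

63.15 %


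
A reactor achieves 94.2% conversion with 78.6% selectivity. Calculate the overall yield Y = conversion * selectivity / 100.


Overall yield = conversion (%) * selectivity (%) / 100
Conversion = 94.2%, Selectivity = 78.6%
Y = 94.2 * 78.6 / 100
= 74.0412 %

74.0412 %


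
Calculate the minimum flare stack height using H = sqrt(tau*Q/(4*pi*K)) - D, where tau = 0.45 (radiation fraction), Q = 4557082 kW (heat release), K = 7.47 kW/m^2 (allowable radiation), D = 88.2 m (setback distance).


tau*Q/(4*pi*K) = 0.45 * 4557082 / (4 * pi * 7.47) = 21845.8
sqrt(21845.8) = 147.803
H = 147.803 - 88.2 = 59.60

59.60 m


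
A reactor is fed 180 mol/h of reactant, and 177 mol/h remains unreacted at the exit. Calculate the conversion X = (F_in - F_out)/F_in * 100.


X = (F_in - F_out) / F_in * 100
Moles reacted = 180 - 177 = 3
X = 3 / 180 * 100
= 0.01667 * 100
= 1.667 %

1.667 %


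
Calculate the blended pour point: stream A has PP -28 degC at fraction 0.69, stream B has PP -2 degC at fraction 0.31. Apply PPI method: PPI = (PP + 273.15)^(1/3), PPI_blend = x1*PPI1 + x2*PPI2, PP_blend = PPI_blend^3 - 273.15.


PPI_1 = (-28 + 273.15)^(1/3) = 6.258601
PPI_2 = (-2 + 273.15)^(1/3) = 6.472467
PPI_blend = 0.69 * 6.258601 + 0.31 * 6.472467 = 6.324899
PP_blend = 6.324899^3 - 273.15 = 253.0235 - 273.15 = -20.13

-20.13 degC


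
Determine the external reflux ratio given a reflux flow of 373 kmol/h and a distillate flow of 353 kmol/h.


Reflux ratio definition: R = L / D (liquid returned / distillate withdrawn)
L = 373 kmol/h, D = 353 kmol/h
R = 373 / 353 = 1.057

1.057


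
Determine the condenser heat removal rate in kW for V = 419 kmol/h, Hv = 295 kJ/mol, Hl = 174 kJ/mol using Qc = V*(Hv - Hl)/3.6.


Qc = 419 * (295 - 174) / 3.6 = 419 * 121 / 3.6 = 14080

14080 kW


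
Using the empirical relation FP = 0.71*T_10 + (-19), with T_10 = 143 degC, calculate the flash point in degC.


FP = 0.71 * 143 + (-19) = 82.53

82.53 degC


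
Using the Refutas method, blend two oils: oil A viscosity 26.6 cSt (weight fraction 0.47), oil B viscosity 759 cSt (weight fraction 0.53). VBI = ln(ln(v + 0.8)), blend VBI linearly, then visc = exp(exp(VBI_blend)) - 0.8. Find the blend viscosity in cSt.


Refutas method: VBN_i = 14.534*ln(ln(visc_i + 0.8)) + 10.975, blended linearly by mass fraction; since VBN is linear in VBI_i = ln(ln(visc_i + 0.8)) and the fractions sum to 1, blend VBI directly: visc = exp(exp(VBI_blend)) - 0.8
VBI_1 = ln(ln(26.6 + 0.8)) = 1.19711
VBI_2 = ln(ln(759 + 0.8)) = 1.89207
VBI_blend = 0.47 * 1.19711 + 0.53 * 1.89207 = 1.56544
visc_blend = exp(exp(1.56544)) - 0.8 = 118.9

118.9 cSt


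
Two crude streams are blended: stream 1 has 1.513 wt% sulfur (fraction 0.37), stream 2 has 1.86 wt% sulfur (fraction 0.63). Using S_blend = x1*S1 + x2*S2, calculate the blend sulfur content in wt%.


Linear sulfur blending: S_blend = x1*S1 + x2*S2
Contribution 1: 0.37 * 1.513 = 0.55981 wt%
Contribution 2: 0.63 * 1.86 = 1.1718 wt%
S_blend = 0.55981 + 1.1718 = 1.73161

1.73161 wt%


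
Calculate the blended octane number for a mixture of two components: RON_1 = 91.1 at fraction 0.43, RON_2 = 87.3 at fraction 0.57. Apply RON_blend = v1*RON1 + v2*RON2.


Linear blending: RON_blend = sum(vi * RONi)
Contribution 1: 0.43 * 91.1 = 39.173
Contribution 2: 0.57 * 87.3 = 49.761
RON_blend = 39.173 + 49.761 = 88.934

88.934


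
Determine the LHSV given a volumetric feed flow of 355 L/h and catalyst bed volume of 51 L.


LHSV = volumetric feed rate / catalyst volume
= 355 L/h / 51 L
= 6.961 h^-1

6.961 h^-1


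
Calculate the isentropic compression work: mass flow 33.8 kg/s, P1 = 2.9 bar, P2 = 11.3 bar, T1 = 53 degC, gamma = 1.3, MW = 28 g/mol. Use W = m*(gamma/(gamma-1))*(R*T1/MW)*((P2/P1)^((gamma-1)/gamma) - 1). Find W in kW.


Isentropic work: W = m*(gamma/(gamma-1))*(R*T1/MW)*((P2/P1)^((gamma-1)/gamma) - 1)
T1 = 53 + 273.15 = 326.15 K
Pressure ratio = 11.3 / 2.9 = 3.89655
Exponent = (1.3 - 1)/1.3 = 0.230769
(P2/P1)^exp - 1 = 3.89655^0.230769 - 1 = 0.368708
W = 33.8 * 1.3 / 0.3 * 8.314 * 326.15 / 28 * 0.368708 = 5230

5230 kW


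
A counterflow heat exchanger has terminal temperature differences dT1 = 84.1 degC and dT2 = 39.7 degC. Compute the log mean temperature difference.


LMTD = (dT1 - dT2) / ln(dT1/dT2)
= (84.1 - 39.7) / ln(84.1 / 39.7) = 44.4 / 0.750655 = 59.15

59.15 degC


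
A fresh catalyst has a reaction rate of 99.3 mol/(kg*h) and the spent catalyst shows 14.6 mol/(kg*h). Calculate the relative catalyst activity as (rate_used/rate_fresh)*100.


Activity (%) = (rate_used / rate_fresh) * 100
rate_used = 14.6, rate_fresh = 99.3
= (14.6 / 99.3) * 100
= 0.1470 * 100 = 14.70

14.70 %


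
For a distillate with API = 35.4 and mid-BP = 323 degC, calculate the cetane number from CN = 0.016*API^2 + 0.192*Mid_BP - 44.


CN = 0.016 * 35.4^2 + 0.192 * 323 - 44
CN = 20.05056 + 62.016 - 44 = 38.06656

38.06656


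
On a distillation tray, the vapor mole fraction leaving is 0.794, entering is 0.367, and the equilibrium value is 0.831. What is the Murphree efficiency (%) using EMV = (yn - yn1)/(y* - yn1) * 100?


Murphree vapor efficiency: EMV = (y_n - y_(n-1)) / (y*_n - y_(n-1)) * 100
EMV = (0.794 - 0.367) / (0.831 - 0.367) * 100 = 0.427 / 0.464 * 100 = 92.03

92.03 %


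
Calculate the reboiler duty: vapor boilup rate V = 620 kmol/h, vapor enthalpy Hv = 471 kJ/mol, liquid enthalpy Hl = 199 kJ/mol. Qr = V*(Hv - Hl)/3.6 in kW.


Qr = 620 * (471 - 199) / 3.6 = 620 * 272 / 3.6 = 46840

46840 kW


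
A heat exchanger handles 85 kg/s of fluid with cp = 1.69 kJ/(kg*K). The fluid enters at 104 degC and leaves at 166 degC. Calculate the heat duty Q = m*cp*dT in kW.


Q = m_dot * cp * delta_T
delta_T = 166 - 104 = 62 K
Q = 85 * 1.69 * 62
= 143.65 * 62
= 8906.3 kW

8906.3 kW


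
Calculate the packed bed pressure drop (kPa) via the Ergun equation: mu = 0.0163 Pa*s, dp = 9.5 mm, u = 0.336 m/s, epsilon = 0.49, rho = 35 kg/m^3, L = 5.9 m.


dp = 9.5 mm = 0.0095 m
Viscous term = 150*0.0163*0.336*(1-0.49)^2 / (0.0095^2*0.49^3) = 20124.4
Inertial term = 1.75*35*0.336^2*(1-0.49) / (0.0095*0.49^3) = 3155.32
dP/L = 20124.4 + 3155.32 = 23279.7 Pa/m
dP = 23279.7 * 5.9 / 1000 = 137.4 kPa

137.4 kPa


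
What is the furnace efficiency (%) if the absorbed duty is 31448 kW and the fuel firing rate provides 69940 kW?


Furnace efficiency = Q_absorbed / Q_fuel * 100
= 31448 / 69940 * 100 = 44.96

44.96 %


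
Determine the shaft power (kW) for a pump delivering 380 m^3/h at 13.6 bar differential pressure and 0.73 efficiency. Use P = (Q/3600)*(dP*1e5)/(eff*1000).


Q = 380 / 3600 = 0.105556 m^3/s
P = 0.105556 * (13.6 * 1e5) / 0.73 / 1000 = 196.7

196.7 kW


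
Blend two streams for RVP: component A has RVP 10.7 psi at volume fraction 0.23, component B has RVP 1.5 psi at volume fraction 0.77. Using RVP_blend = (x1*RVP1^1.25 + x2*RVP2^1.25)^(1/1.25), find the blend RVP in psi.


Chevron index: RVP_blend = (sum xi*RVPi^1.25)^(1/1.25)
RVP^1.25 terms: 0.23 * 10.7^1.25 + 0.77 * 1.5^1.25 = 5.72922
RVP_blend = 5.72922^(1/1.25) = 4.041

4.041 psi


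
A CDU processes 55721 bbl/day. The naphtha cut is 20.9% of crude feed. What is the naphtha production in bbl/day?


Crude throughput = 55721 bbl/day
Fraction yield = 20.9%
yield = throughput * fraction / 100
yield = 55721 * 20.9 / 100 = 11645.689

11645.689 bbl/day


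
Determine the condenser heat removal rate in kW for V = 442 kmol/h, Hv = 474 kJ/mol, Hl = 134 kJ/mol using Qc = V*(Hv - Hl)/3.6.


Qc = 442 * (474 - 134) / 3.6 = 442 * 340 / 3.6 = 41740

41740 kW


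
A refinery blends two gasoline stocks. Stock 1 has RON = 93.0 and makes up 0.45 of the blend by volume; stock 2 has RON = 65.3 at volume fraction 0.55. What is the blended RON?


Linear blending: RON_blend = sum(vi * RONi)
Contribution 1: 0.45 * 93.0 = 41.85
Contribution 2: 0.55 * 65.3 = 35.915
RON_blend = 41.85 + 35.915 = 77.765

77.765


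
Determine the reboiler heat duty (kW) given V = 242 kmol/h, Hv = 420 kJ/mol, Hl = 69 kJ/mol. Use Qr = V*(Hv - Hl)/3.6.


Qr = 242 * (420 - 69) / 3.6 = 242 * 351 / 3.6 = 23600

23600 kW


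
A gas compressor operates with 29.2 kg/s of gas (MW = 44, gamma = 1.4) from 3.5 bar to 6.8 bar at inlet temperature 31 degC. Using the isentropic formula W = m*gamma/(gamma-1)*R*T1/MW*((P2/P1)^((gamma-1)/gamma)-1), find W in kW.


Isentropic work: W = m*(gamma/(gamma-1))*(R*T1/MW)*((P2/P1)^((gamma-1)/gamma) - 1)
T1 = 31 + 273.15 = 304.15 K
Pressure ratio = 6.8 / 3.5 = 1.94286
Exponent = (1.4 - 1)/1.4 = 0.285714
(P2/P1)^exp - 1 = 1.94286^0.285714 - 1 = 0.20896
W = 29.2 * 1.4 / 0.4 * 8.314 * 304.15 / 44 * 0.20896 = 1227

1227 kW


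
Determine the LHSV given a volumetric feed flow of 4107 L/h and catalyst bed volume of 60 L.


LHSV = volumetric feed rate / catalyst volume
= 4107 L/h / 60 L
= 68.45 h^-1

68.45 h^-1


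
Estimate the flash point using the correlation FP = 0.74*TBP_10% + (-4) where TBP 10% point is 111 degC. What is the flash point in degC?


FP = 0.74 * 111 + (-4) = 78.14

78.14 degC


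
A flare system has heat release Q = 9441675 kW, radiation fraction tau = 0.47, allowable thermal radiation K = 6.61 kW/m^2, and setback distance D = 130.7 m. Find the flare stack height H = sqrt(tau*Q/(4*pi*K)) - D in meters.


tau*Q/(4*pi*K) = 0.47 * 9441675 / (4 * pi * 6.61) = 53423.9
sqrt(53423.9) = 231.136
H = 231.136 - 130.7 = 100.4

100.4 m


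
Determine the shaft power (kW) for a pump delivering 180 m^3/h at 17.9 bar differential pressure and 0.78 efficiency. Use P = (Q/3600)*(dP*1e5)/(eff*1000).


Q = 180 / 3600 = 0.05 m^3/s
P = 0.05 * (17.9 * 1e5) / 0.78 / 1000 = 114.7

114.7 kW


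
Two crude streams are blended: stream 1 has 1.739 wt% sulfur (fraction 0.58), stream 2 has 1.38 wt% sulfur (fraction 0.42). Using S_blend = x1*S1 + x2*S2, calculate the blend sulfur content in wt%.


Linear sulfur blending: S_blend = x1*S1 + x2*S2
Contribution 1: 0.58 * 1.739 = 1.00862 wt%
Contribution 2: 0.42 * 1.38 = 0.5796 wt%
S_blend = 1.00862 + 0.5796 = 1.58822

1.58822 wt%


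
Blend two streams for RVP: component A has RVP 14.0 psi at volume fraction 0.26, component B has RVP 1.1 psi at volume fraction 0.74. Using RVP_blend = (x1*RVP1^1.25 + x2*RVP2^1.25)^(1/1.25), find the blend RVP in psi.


Chevron index: RVP_blend = (sum xi*RVPi^1.25)^(1/1.25)
RVP^1.25 terms: 0.26 * 14.0^1.25 + 0.74 * 1.1^1.25 = 7.87461
RVP_blend = 7.87461^(1/1.25) = 5.212

5.212 psi
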